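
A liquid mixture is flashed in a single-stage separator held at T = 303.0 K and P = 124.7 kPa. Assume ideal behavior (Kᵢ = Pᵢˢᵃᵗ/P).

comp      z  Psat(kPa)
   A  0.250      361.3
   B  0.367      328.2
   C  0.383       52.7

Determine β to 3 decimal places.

β = 0.848

Raoult's law: Kᵢ = Pᵢˢᵃᵗ/P = Pᵢˢᵃᵗ/124.7.
  K_A = 361.3/124.7 = 2.89735, K_B = 328.2/124.7 = 2.63192, K_C = 52.7/124.7 = 0.42261
Material balance + equilibrium reduce to Σ zᵢ(Kᵢ−1)/(1+β(Kᵢ−1)) = 0.
g(0) = ΣzᵢKᵢ − 1 = 0.852 and g(1) = 1 − Σzᵢ/Kᵢ = -0.132, so a root lies in (0, 1).
Newton–Raphson from β = 0.38:
  β = 0.380: g = 0.3620, g' = -0.886 → β = 0.789
  β = 0.789: g = 0.0458, g' = -0.762 → β = 0.849
  β = 0.849: g = -0.0009, g' = -0.795 → β = 0.848
Converged at β = 0.848.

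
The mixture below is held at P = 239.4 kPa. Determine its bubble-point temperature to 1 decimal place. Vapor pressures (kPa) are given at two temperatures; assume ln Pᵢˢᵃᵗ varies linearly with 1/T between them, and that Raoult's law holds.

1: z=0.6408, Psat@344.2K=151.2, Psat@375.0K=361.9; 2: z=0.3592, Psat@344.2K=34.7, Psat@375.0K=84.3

T = 371.5 K

Bubble-point temperature: ΣzᵢPᵢˢᵃᵗ(T) = P. Interpolate ln Pᵢˢᵃᵗ = aᵢ + bᵢ/T.
  T = 344.2 K: ΣzᵢPᵢˢᵃᵗ = 109.35 kPa
  T = 375.0 K: ΣzᵢPᵢˢᵃᵗ = 262.19 kPa
  T = 359.6 K: ΣzᵢPᵢˢᵃᵗ = 172.52 kPa
  T = 367.3 K: ΣzᵢPᵢˢᵃᵗ = 213.62 kPa
  T = 371.1 K: ΣzᵢPᵢˢᵃᵗ = 236.60 kPa
  T = 373.1 K: ΣzᵢPᵢˢᵃᵗ = 249.46 kPa
Interpolating between 371.1 K and 373.1 K gives T ≈ 371.5 K.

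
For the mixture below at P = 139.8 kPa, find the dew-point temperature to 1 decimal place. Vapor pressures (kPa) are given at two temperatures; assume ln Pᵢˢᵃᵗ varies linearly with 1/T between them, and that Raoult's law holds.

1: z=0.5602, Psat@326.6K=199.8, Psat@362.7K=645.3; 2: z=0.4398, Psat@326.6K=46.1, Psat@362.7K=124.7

T = 344.7 K

Dew-point temperature: Σzᵢ·P/Pᵢˢᵃᵗ(T) = 1. Interpolate ln Pᵢˢᵃᵗ = aᵢ + bᵢ/T.
  T = 326.6 K: ΣzᵢP/Pᵢˢᵃᵗ = 1.7257
  T = 362.7 K: ΣzᵢP/Pᵢˢᵃᵗ = 0.6144
  T = 344.6 K: ΣzᵢP/Pᵢˢᵃᵗ = 1.0030
  T = 353.6 K: ΣzᵢP/Pᵢˢᵃᵗ = 0.7811
  T = 349.1 K: ΣzᵢP/Pᵢˢᵃᵗ = 0.8836
  T = 346.9 K: ΣzᵢP/Pᵢˢᵃᵗ = 0.9397
Interpolating between 344.6 K and 346.9 K gives T ≈ 344.7 K.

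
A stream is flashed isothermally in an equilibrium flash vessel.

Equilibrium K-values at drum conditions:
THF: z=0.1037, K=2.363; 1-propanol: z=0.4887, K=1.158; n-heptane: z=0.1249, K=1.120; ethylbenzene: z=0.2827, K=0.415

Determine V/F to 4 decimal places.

Iterate (Newton) starting at V/F = 0.37:
  V/F = 0.3700: g = -0.02980, g' = -0.2553 → V/F = 0.2532
  V/F = 0.2532: g = -0.00027, g' = -0.2528 → V/F = 0.2521
Converged at V/F = 0.2521.

V/F = 0.2521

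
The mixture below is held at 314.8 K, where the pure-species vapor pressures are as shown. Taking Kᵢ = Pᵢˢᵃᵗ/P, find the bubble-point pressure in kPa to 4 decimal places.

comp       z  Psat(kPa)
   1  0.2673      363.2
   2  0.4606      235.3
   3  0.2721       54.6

At the bubble point ψ → 0, so ΣzᵢKᵢ = 1 with Kᵢ = Pᵢˢᵃᵗ/P ⇒ P = ΣzᵢPᵢˢᵃᵗ.
P = 0.2673·363.2 + 0.4606·235.3 + 0.2721·54.6 = 220.3192 kPa

Pbub = 220.3192 kPa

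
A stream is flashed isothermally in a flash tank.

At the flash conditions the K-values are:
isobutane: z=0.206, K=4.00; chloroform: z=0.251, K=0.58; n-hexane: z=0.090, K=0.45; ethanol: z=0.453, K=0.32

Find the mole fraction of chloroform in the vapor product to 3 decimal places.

y_chloroform = 0.151

Material balance + equilibrium reduce to Σ zᵢ(Kᵢ−1)/(1+ψ(Kᵢ−1)) = 0.
g(0) = ΣzᵢKᵢ − 1 = 0.155 and g(1) = 1 − Σzᵢ/Kᵢ = -1.100, so a root lies in (0, 1).
Iterate (Newton) starting at ψ = 0.5:
  ψ = 0.500: g = -0.4212, g' = -0.900 → ψ = 0.032
  ψ = 0.032: g = 0.0916, g' = -1.835 → ψ = 0.082
  ψ = 0.082: g = 0.0088, g' = -1.507 → ψ = 0.088
Converged at ψ = 0.088.
Compositions from xᵢ = zᵢ/(1+ψ(Kᵢ−1)), yᵢ = Kᵢxᵢ:
  isobutane: x = 0.163, y = 0.652
  chloroform: x = 0.261, y = 0.151
  n-hexane: x = 0.095, y = 0.043
  ethanol: x = 0.482, y = 0.154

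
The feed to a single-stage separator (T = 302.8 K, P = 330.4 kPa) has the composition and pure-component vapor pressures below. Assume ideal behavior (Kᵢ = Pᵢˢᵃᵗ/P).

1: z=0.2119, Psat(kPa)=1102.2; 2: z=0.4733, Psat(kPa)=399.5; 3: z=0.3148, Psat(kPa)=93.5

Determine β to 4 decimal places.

β = 0.4478

Raoult's law: Kᵢ = Pᵢˢᵃᵗ/P = Pᵢˢᵃᵗ/330.4.
  K_1 = 1102.2/330.4 = 3.335956, K_2 = 399.5/330.4 = 1.209140, K_3 = 93.5/330.4 = 0.282990
Rachford–Rice: g(β) = Σ zᵢ(Kᵢ−1)/(1+β(Kᵢ−1)) = 0.
g(0) = ΣzᵢKᵢ − 1 = 0.3683 and g(1) = 1 − Σzᵢ/Kᵢ = -0.5674, so a root lies in (0, 1).
Iterate (Newton) starting at β = 0.5:
  β = 0.5000: g = -0.03392, g' = -0.6563 → β = 0.4483
  β = 0.4483: g = -0.00035, g' = -0.6447 → β = 0.4478
Converged at β = 0.4478.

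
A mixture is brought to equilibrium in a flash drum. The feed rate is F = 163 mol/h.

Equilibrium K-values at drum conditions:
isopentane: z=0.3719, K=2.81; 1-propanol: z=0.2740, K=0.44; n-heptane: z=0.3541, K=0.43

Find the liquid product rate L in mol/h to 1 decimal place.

Rachford–Rice: g(ψ) = Σ zᵢ(Kᵢ−1)/(1+ψ(Kᵢ−1)) = 0.
Feasibility: ΣzᵢKᵢ = 1.3179, Σzᵢ/Kᵢ = 1.5786 — both > 1, two phases present.
Newton iteration, ψ⁰ = 0.5:
  ψ = 0.5000: g = -0.14205, g' = -0.7265 → ψ = 0.3045
  ψ = 0.3045: g = 0.00476, g' = -0.7997 → ψ = 0.3104
  ψ = 0.3104: g = 0.00001, g' = -0.7952 → ψ = 0.3105
Converged at ψ = 0.3105.
Then V = ψ·F = 0.3105·163 = 50.6 mol/h and L = F − V = 112.4 mol/h.

L = 112.4 mol/h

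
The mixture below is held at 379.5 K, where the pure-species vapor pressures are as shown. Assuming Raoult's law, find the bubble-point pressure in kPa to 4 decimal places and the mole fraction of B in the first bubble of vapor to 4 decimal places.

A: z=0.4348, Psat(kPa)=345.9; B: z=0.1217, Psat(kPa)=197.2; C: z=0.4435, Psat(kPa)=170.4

Pbub = 249.9690 kPa, y_B = 0.0960

At the bubble point ψ → 0, so ΣzᵢKᵢ = 1 with Kᵢ = Pᵢˢᵃᵗ/P ⇒ P = ΣzᵢPᵢˢᵃᵗ.
P = 0.4348·345.9 + 0.1217·197.2 + 0.4435·170.4 = 249.9690 kPa
yᵢ = zᵢPᵢˢᵃᵗ/P ⇒ y_B = 0.1217·197.2/249.9690 = 0.0960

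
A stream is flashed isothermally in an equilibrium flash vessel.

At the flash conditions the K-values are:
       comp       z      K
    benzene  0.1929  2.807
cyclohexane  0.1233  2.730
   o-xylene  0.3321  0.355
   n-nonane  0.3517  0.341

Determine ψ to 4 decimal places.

ψ = 0.1000

Rachford–Rice: g(ψ) = Σ zᵢ(Kᵢ−1)/(1+ψ(Kᵢ−1)) = 0.
g(0) = ΣzᵢKᵢ − 1 = 0.1159 and g(1) = 1 − Σzᵢ/Kᵢ = -1.0808, so a root lies in (0, 1).
Iterate (Newton) starting at ψ = 0.48:
  ψ = 0.4800: g = -0.34606, g' = -0.9074 → ψ = 0.0986
  ψ = 0.0986: g = 0.00143, g' = -1.0553 → ψ = 0.1000
Converged at ψ = 0.1000.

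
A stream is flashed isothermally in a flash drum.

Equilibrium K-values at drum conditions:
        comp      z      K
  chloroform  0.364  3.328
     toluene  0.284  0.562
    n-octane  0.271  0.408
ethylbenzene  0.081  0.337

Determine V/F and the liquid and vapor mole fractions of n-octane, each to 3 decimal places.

V/F = 0.406, x_n-octane = 0.357, y_n-octane = 0.146

Iterate (Newton) starting at V/F = 0.52:
  V/F = 0.520: g = -0.0915, g' = -0.776 → V/F = 0.402
  V/F = 0.402: g = 0.0029, g' = -0.836 → V/F = 0.406
Converged at V/F = 0.406.
Compositions from xᵢ = zᵢ/(1+V/F(Kᵢ−1)), yᵢ = Kᵢxᵢ:
  chloroform: x = 0.187, y = 0.623
  toluene: x = 0.345, y = 0.194
  n-octane: x = 0.357, y = 0.146
  ethylbenzene: x = 0.111, y = 0.037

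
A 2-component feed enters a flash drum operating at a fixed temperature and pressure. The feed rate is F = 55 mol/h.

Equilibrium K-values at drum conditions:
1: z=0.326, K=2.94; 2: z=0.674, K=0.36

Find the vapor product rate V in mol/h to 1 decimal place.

V = 8.9 mol/h

Newton–Raphson from V/F = 0.5:
  V/F = 0.500: g = -0.3133, g' = -0.913 → V/F = 0.157
  V/F = 0.157: g = 0.0054, g' = -1.062 → V/F = 0.162
Converged at V/F = 0.162.
Then V = V/F·F = 0.1620·55 = 8.9 mol/h and L = F − V = 46.1 mol/h.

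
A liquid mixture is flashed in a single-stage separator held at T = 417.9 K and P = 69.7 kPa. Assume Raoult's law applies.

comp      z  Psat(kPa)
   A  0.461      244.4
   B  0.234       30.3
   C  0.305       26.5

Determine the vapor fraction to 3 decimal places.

ψ = 0.557

Raoult's law: Kᵢ = Pᵢˢᵃᵗ/P = Pᵢˢᵃᵗ/69.7.
  K_A = 244.4/69.7 = 3.50646, K_B = 30.3/69.7 = 0.43472, K_C = 26.5/69.7 = 0.38020
Material balance + equilibrium reduce to Σ zᵢ(Kᵢ−1)/(1+ψ(Kᵢ−1)) = 0.
g(0) = ΣzᵢKᵢ − 1 = 0.834 and g(1) = 1 − Σzᵢ/Kᵢ = -0.472, so a root lies in (0, 1).
Newton iteration, ψ⁰ = 0.5:
  ψ = 0.500: g = 0.0545, g' = -0.962 → ψ = 0.557
Converged at ψ = 0.557.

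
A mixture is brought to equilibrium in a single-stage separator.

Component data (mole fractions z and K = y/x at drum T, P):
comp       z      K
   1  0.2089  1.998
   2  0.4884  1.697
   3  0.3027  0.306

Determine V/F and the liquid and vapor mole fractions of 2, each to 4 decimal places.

Newton–Raphson from V/F = 0.5:
  V/F = 0.5000: g = 0.06981, g' = -0.5650 → V/F = 0.6236
  V/F = 0.6236: g = -0.00455, g' = -0.6474 → V/F = 0.6165
Converged at V/F = 0.6165.
Compositions from xᵢ = zᵢ/(1+V/F(Kᵢ−1)), yᵢ = Kᵢxᵢ:
  1: x = 0.1293, y = 0.2584
  2: x = 0.3416, y = 0.5797
  3: x = 0.5291, y = 0.1619

V/F = 0.6165, x_2 = 0.3416, y_2 = 0.5797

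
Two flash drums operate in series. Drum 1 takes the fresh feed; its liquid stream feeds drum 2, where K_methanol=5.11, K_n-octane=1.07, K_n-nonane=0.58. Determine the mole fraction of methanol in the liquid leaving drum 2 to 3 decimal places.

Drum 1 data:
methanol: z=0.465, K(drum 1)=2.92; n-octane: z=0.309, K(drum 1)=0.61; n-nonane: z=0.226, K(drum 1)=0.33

x_methanol (drum 2) = 0.051

Drum 1:
Material balance + equilibrium reduce to Σ zᵢ(Kᵢ−1)/(1+ψ₁(Kᵢ−1)) = 0.
g(0) = ΣzᵢKᵢ − 1 = 0.621 and g(1) = 1 − Σzᵢ/Kᵢ = -0.351, so a root lies in (0, 1).
Iterate (Newton) starting at ψ₁ = 0.63:
  ψ₁ = 0.630: g = -0.0177, g' = -0.737 → ψ₁ = 0.606
Converged at ψ₁ = 0.606.
Drum-1 compositions:
  methanol: x = 0.215, y = 0.628
  n-octane: x = 0.405, y = 0.247
  n-nonane: x = 0.380, y = 0.126
Drum-2 feed = drum-1 liquid: z₂ = (0.2149, 0.4046, 0.3804).
Drum 2:
Let ψ₂ = V/F and solve Σ zᵢ(Kᵢ−1)/(1+ψ₂(Kᵢ−1)) = 0.
g(0) = ΣzᵢKᵢ − 1 = 0.752 and g(1) = 1 − Σzᵢ/Kᵢ = -0.076, so a root lies in (0, 1).
Newton–Raphson from ψ₂ = 0.5:
  ψ₂ = 0.500: g = 0.1143, g' = -0.498 → ψ₂ = 0.729
  ψ₂ = 0.729: g = 0.0176, g' = -0.368 → ψ₂ = 0.777
  ψ₂ = 0.777: g = 0.0003, g' = -0.356 → ψ₂ = 0.778
Converged at ψ₂ = 0.778.
  methanol: x = 0.051, y = 0.262
  n-octane: x = 0.384, y = 0.411
  n-nonane: x = 0.565, y = 0.328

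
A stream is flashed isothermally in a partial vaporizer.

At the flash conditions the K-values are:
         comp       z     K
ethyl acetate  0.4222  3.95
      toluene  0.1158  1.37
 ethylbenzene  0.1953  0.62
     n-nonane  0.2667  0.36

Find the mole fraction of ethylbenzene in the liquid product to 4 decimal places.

Rachford–Rice: g(V/F) = Σ zᵢ(Kᵢ−1)/(1+V/F(Kᵢ−1)) = 0.
Check two-phase: ΣzᵢKᵢ = 2.0434 > 1 and Σzᵢ/Kᵢ = 1.2472 > 1, so g(0) = 1.0434 > 0 and g(1) = -0.2472 < 0.
Newton iteration, V/F⁰ = 0.5:
  V/F = 0.5000: g = 0.19675, g' = -0.8903 → V/F = 0.7210
  V/F = 0.7210: g = 0.01299, g' = -0.8158 → V/F = 0.7369
Converged at V/F = 0.7369.
Compositions from xᵢ = zᵢ/(1+V/F(Kᵢ−1)), yᵢ = Kᵢxᵢ:
  ethyl acetate: x = 0.1330, y = 0.5255
  toluene: x = 0.0910, y = 0.1247
  ethylbenzene: x = 0.2713, y = 0.1682
  n-nonane: x = 0.5047, y = 0.1817

x_ethylbenzene = 0.2713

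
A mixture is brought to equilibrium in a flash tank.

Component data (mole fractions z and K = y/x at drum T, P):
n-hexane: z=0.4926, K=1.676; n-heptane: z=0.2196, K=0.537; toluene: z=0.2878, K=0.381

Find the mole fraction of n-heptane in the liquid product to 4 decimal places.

Rachford–Rice: g(ψ) = Σ zᵢ(Kᵢ−1)/(1+ψ(Kᵢ−1)) = 0.
Feasibility: ΣzᵢKᵢ = 1.0532, Σzᵢ/Kᵢ = 1.4582 — both > 1, two phases present.
Newton iteration, ψ⁰ = 0.51:
  ψ = 0.5100: g = -0.14581, g' = -0.4406 → ψ = 0.1791
  ψ = 0.1791: g = -0.01419, g' = -0.3746 → ψ = 0.1412
Converged at ψ = 0.1412.
Compositions from xᵢ = zᵢ/(1+ψ(Kᵢ−1)), yᵢ = Kᵢxᵢ:
  n-hexane: x = 0.4497, y = 0.7537
  n-heptane: x = 0.2350, y = 0.1262
  toluene: x = 0.3154, y = 0.1202

x_n-heptane = 0.2350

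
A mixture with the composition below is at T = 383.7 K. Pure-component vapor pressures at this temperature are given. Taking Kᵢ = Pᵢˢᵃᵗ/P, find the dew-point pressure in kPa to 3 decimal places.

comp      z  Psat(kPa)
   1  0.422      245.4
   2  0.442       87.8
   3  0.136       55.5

Pdew = 108.645 kPa

At the dew point ψ → 1, so Σzᵢ/Kᵢ = 1 with Kᵢ = Pᵢˢᵃᵗ/P ⇒ 1/P = Σzᵢ/Pᵢˢᵃᵗ.
1/P = 0.422/245.4 + 0.442/87.8 + 0.136/55.5 = 0.009204 ⇒ P = 108.645 kPa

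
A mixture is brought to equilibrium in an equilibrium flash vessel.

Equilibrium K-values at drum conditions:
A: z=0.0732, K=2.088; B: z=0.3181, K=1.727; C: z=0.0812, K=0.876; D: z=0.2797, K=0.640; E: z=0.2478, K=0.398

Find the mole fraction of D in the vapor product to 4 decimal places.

y_D = 0.1885

Material balance + equilibrium reduce to Σ zᵢ(Kᵢ−1)/(1+V/F(Kᵢ−1)) = 0.
Feasibility: ΣzᵢKᵢ = 1.0510, Σzᵢ/Kᵢ = 1.3716 — both > 1, two phases present.
Iterate (Newton) starting at V/F = 0.43:
  V/F = 0.4300: g = -0.10061, g' = -0.3534 → V/F = 0.1453
  V/F = 0.1453: g = -0.00206, g' = -0.3516 → V/F = 0.1395
Converged at V/F = 0.1395.
Compositions from xᵢ = zᵢ/(1+V/F(Kᵢ−1)), yᵢ = Kᵢxᵢ:
  A: x = 0.0636, y = 0.1327
  B: x = 0.2888, y = 0.4988
  C: x = 0.0826, y = 0.0724
  D: x = 0.2945, y = 0.1885
  E: x = 0.2705, y = 0.1077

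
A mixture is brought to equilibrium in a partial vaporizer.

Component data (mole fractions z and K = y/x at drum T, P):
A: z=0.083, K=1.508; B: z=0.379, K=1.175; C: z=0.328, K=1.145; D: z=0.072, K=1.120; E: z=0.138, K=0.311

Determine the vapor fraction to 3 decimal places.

ψ = 0.511

Rachford–Rice: g(ψ) = Σ zᵢ(Kᵢ−1)/(1+ψ(Kᵢ−1)) = 0.
g(0) = ΣzᵢKᵢ − 1 = 0.070 and g(1) = 1 − Σzᵢ/Kᵢ = -0.172, so a root lies in (0, 1).
Newton iteration, ψ⁰ = 0.5:
  ψ = 0.500: g = 0.0021, g' = -0.183 → ψ = 0.511
Converged at ψ = 0.511.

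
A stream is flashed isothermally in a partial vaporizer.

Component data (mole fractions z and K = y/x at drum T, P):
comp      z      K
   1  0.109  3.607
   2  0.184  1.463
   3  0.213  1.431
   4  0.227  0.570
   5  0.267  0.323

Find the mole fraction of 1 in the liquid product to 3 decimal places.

Rachford–Rice: g(V/F) = Σ zᵢ(Kᵢ−1)/(1+V/F(Kᵢ−1)) = 0.
Check two-phase: ΣzᵢKᵢ = 1.183 > 1 and Σzᵢ/Kᵢ = 1.530 > 1, so g(0) = 0.183 > 0 and g(1) = -0.530 < 0.
Newton iteration, V/F⁰ = 0.33:
  V/F = 0.330: g = -0.0395, g' = -0.534 → V/F = 0.256
  V/F = 0.256: g = 0.0009, g' = -0.562 → V/F = 0.258
Converged at V/F = 0.258.
Compositions from xᵢ = zᵢ/(1+V/F(Kᵢ−1)), yᵢ = Kᵢxᵢ:
  1: x = 0.065, y = 0.235
  2: x = 0.164, y = 0.241
  3: x = 0.192, y = 0.274
  4: x = 0.255, y = 0.146
  5: x = 0.323, y = 0.104

x_1 = 0.065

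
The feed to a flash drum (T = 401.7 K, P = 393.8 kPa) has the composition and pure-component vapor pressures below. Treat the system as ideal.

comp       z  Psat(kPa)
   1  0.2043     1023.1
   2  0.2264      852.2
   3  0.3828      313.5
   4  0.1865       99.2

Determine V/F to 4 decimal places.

V/F = 0.5661

Raoult's law: Kᵢ = Pᵢˢᵃᵗ/P = Pᵢˢᵃᵗ/393.8.
  K_1 = 1023.1/393.8 = 2.598019, K_2 = 852.2/393.8 = 2.164043, K_3 = 313.5/393.8 = 0.796089, K_4 = 99.2/393.8 = 0.251905
Rachford–Rice: g(V/F) = Σ zᵢ(Kᵢ−1)/(1+V/F(Kᵢ−1)) = 0.
g(0) = ΣzᵢKᵢ − 1 = 0.3724 and g(1) = 1 − Σzᵢ/Kᵢ = -0.4045, so a root lies in (0, 1).
Iterate (Newton) starting at V/F = 0.64:
  V/F = 0.6400: g = -0.04502, g' = -0.6335 → V/F = 0.5689
  V/F = 0.5689: g = -0.00166, g' = -0.5909 → V/F = 0.5661
Converged at V/F = 0.5661.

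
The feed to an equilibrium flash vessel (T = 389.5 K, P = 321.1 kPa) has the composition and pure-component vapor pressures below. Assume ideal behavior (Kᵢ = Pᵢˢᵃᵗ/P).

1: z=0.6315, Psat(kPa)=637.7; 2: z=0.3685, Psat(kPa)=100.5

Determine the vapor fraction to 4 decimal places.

Raoult's law: Kᵢ = Pᵢˢᵃᵗ/P = Pᵢˢᵃᵗ/321.1.
  K_1 = 637.7/321.1 = 1.985986, K_2 = 100.5/321.1 = 0.312987
Iterate (Newton) starting at ψ = 0.5:
  ψ = 0.5000: g = 0.03142, g' = -0.6790 → ψ = 0.5463
  ψ = 0.5463: g = -0.00057, g' = -0.7050 → ψ = 0.5455
Converged at ψ = 0.5455.

ψ = 0.5455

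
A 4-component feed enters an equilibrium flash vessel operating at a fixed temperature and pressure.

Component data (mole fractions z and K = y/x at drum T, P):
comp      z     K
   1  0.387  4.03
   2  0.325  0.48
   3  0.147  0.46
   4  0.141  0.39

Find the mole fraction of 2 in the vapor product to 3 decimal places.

Newton–Raphson from V/F = 0.5:
  V/F = 0.500: g = 0.0054, g' = -0.911 → V/F = 0.506
Converged at V/F = 0.506.
Compositions from xᵢ = zᵢ/(1+V/F(Kᵢ−1)), yᵢ = Kᵢxᵢ:
  1: x = 0.153, y = 0.616
  2: x = 0.441, y = 0.212
  3: x = 0.202, y = 0.093
  4: x = 0.204, y = 0.080

y_2 = 0.212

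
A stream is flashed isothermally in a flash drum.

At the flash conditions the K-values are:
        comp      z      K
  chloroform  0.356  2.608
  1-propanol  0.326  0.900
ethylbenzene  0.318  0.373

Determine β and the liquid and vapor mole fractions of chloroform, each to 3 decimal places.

Material balance + equilibrium reduce to Σ zᵢ(Kᵢ−1)/(1+β(Kᵢ−1)) = 0.
Feasibility: ΣzᵢKᵢ = 1.340, Σzᵢ/Kᵢ = 1.351 — both > 1, two phases present.
Newton iteration, β⁰ = 0.5:
  β = 0.500: g = -0.0074, g' = -0.552 → β = 0.487
Converged at β = 0.487.
Compositions from xᵢ = zᵢ/(1+β(Kᵢ−1)), yᵢ = Kᵢxᵢ:
  chloroform: x = 0.200, y = 0.521
  1-propanol: x = 0.343, y = 0.308
  ethylbenzene: x = 0.458, y = 0.171

β = 0.487, x_chloroform = 0.200, y_chloroform = 0.521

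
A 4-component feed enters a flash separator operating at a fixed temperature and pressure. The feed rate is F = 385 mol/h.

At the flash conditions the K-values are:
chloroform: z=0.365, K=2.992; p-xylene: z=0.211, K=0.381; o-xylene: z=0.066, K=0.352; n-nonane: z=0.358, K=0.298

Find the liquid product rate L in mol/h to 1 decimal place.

L = 297.7 mol/h

Rachford–Rice: g(V/F) = Σ zᵢ(Kᵢ−1)/(1+V/F(Kᵢ−1)) = 0.
Feasibility: ΣzᵢKᵢ = 1.302, Σzᵢ/Kᵢ = 2.065 — both > 1, two phases present.
Newton iteration, V/F⁰ = 0.5:
  V/F = 0.500: g = -0.2754, g' = -1.013 → V/F = 0.228
  V/F = 0.228: g = -0.0015, g' = -1.083 → V/F = 0.227
Converged at V/F = 0.227.
Then V = V/F·F = 0.2266·385 = 87.3 mol/h and L = F − V = 297.7 mol/h.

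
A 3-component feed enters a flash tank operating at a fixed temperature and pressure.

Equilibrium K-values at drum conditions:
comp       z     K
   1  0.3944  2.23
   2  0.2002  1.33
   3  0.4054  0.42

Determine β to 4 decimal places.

Let β = V/F and solve Σ zᵢ(Kᵢ−1)/(1+β(Kᵢ−1)) = 0.
g(0) = ΣzᵢKᵢ − 1 = 0.3160 and g(1) = 1 − Σzᵢ/Kᵢ = -0.2926, so a root lies in (0, 1).
Newton iteration, β⁰ = 0.5:
  β = 0.5000: g = 0.02592, g' = -0.5154 → β = 0.5503
  β = 0.5503: g = -0.00015, g' = -0.5220 → β = 0.5500
Converged at β = 0.5500.

β = 0.5500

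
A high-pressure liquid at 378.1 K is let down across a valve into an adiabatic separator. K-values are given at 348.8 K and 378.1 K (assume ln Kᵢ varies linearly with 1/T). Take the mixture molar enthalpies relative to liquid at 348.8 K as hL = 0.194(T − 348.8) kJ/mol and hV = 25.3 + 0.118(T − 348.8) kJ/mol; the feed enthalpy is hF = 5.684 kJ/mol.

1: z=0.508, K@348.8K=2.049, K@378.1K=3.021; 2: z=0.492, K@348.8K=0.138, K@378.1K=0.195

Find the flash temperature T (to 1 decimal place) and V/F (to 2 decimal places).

T = 354.0 K, V/F = 0.19

Adiabatic flash: solve Rachford–Rice at each trial T, then check hF = ψ·hV(T) + (1−ψ)·hL(T).
  T = 348.8 K: K = (2.049, 0.138), RR gives ψ = 0.120, H_out = 3.044 kJ/mol
  T = 378.1 K: K = (3.021, 0.195), RR gives ψ = 0.388, H_out = 14.628 kJ/mol
  T = 363.5 K: K = (2.509, 0.165), RR gives ψ = 0.283, H_out = 9.686 kJ/mol
  T = 356.1 K: K = (2.271, 0.151), RR gives ψ = 0.211, H_out = 6.645 kJ/mol
  T = 352.5 K: K = (2.160, 0.145), RR gives ψ = 0.170, H_out = 4.961 kJ/mol
  T = 354.3 K: K = (2.215, 0.148), RR gives ψ = 0.191, H_out = 5.823 kJ/mol
Linear interpolation between T = 352.5 (H_out = 4.961) and T = 354.3 (H_out = 5.823) on hF = 5.684 gives T ≈ 354.0 K, at which ψ = 0.19.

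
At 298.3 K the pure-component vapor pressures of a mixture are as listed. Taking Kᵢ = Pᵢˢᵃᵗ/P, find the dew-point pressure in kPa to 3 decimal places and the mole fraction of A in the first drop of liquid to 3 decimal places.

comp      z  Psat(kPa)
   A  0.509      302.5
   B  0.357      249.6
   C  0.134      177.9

At the dew point ψ → 1, so Σzᵢ/Kᵢ = 1 with Kᵢ = Pᵢˢᵃᵗ/P ⇒ 1/P = Σzᵢ/Pᵢˢᵃᵗ.
1/P = 0.509/302.5 + 0.357/249.6 + 0.134/177.9 = 0.003866 ⇒ P = 258.654 kPa
xᵢ = zᵢP/Pᵢˢᵃᵗ ⇒ x_A = 0.509·258.654/302.5 = 0.435

Pdew = 258.654 kPa, x_A = 0.435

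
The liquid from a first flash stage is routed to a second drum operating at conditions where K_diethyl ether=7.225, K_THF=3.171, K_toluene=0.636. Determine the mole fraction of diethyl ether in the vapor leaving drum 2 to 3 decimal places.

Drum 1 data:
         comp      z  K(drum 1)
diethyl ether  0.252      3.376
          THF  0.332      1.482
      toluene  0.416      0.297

y_diethyl ether (drum 2) = 0.137

Drum 1:
Material balance + equilibrium reduce to Σ zᵢ(Kᵢ−1)/(1+ψ₁(Kᵢ−1)) = 0.
Feasibility: ΣzᵢKᵢ = 1.466, Σzᵢ/Kᵢ = 1.699 — both > 1, two phases present.
Newton–Raphson from ψ₁ = 0.49:
  ψ₁ = 0.490: g = -0.0400, g' = -0.833 → ψ₁ = 0.442
Converged at ψ₁ = 0.442.
Drum-1 compositions:
  diethyl ether: x = 0.123, y = 0.415
  THF: x = 0.274, y = 0.406
  toluene: x = 0.603, y = 0.179
Drum-2 feed = drum-1 liquid: z₂ = (0.1230, 0.2737, 0.6033).
Drum 2:
Material balance + equilibrium reduce to Σ zᵢ(Kᵢ−1)/(1+ψ₂(Kᵢ−1)) = 0.
Check two-phase: ΣzᵢKᵢ = 2.140 > 1 and Σzᵢ/Kᵢ = 1.052 > 1, so g(0) = 1.140 > 0 and g(1) = -0.052 < 0.
Newton iteration, ψ₂⁰ = 0.45:
  ψ₂ = 0.450: g = 0.2394, g' = -0.774 → ψ₂ = 0.759
  ψ₂ = 0.759: g = 0.0546, g' = -0.482 → ψ₂ = 0.873
  ψ₂ = 0.873: g = 0.0025, g' = -0.441 → ψ₂ = 0.878
Converged at ψ₂ = 0.878.
  diethyl ether: x = 0.019, y = 0.137
  THF: x = 0.094, y = 0.299
  toluene: x = 0.887, y = 0.564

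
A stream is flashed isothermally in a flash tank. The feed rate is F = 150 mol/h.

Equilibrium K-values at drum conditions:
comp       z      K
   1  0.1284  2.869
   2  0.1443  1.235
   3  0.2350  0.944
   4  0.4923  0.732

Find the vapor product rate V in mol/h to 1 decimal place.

V = 65.5 mol/h

Rachford–Rice: g(V/F) = Σ zᵢ(Kᵢ−1)/(1+V/F(Kᵢ−1)) = 0.
g(0) = ΣzᵢKᵢ − 1 = 0.1288 and g(1) = 1 − Σzᵢ/Kᵢ = -0.0831, so a root lies in (0, 1).
Iterate (Newton) starting at V/F = 0.5:
  V/F = 0.5000: g = -0.01149, g' = -0.1742 → V/F = 0.4340
  V/F = 0.4340: g = 0.00048, g' = -0.1893 → V/F = 0.4366
Converged at V/F = 0.4366.
Then V = V/F·F = 0.4366·150 = 65.5 mol/h and L = F − V = 84.5 mol/h.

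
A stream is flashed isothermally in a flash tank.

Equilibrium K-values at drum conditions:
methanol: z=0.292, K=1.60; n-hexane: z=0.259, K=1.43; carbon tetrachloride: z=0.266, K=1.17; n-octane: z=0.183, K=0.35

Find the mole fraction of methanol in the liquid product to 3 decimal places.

x_methanol = 0.199

Rachford–Rice: g(V/F) = Σ zᵢ(Kᵢ−1)/(1+V/F(Kᵢ−1)) = 0.
Feasibility: ΣzᵢKᵢ = 1.213, Σzᵢ/Kᵢ = 1.114 — both > 1, two phases present.
Newton iteration, V/F⁰ = 0.43:
  V/F = 0.430: g = 0.1103, g' = -0.256 → V/F = 0.861
  V/F = 0.861: g = -0.0337, g' = -0.475 → V/F = 0.790
  V/F = 0.790: g = -0.0025, g' = -0.407 → V/F = 0.784
  V/F = 0.784: g = -0.0000, g' = -0.402 → V/F = 0.783
Converged at V/F = 0.783.
Compositions from xᵢ = zᵢ/(1+V/F(Kᵢ−1)), yᵢ = Kᵢxᵢ:
  methanol: x = 0.199, y = 0.318
  n-hexane: x = 0.194, y = 0.277
  carbon tetrachloride: x = 0.235, y = 0.275
  n-octane: x = 0.373, y = 0.131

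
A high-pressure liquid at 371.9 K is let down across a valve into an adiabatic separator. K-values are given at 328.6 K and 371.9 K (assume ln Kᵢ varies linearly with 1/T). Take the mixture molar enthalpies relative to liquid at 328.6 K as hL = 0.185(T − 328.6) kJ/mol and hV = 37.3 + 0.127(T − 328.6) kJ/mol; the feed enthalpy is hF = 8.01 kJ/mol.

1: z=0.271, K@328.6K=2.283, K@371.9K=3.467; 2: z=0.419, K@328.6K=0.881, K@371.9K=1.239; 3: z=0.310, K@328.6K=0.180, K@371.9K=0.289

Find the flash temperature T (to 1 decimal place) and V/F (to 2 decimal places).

Adiabatic flash: solve Rachford–Rice at each trial T, then check hF = ψ·hV(T) + (1−ψ)·hL(T).
  T = 328.6 K: K = (2.283, 0.881, 0.180), RR gives ψ = 0.069, H_out = 2.555 kJ/mol
  T = 371.9 K: K = (3.467, 1.239, 0.289), RR gives ψ = 0.564, H_out = 27.624 kJ/mol
  T = 350.2 K: K = (2.849, 1.055, 0.231), RR gives ψ = 0.351, H_out = 16.663 kJ/mol
  T = 339.4 K: K = (2.559, 0.967, 0.205), RR gives ψ = 0.223, H_out = 10.176 kJ/mol
  T = 334.0 K: K = (2.419, 0.924, 0.192), RR gives ψ = 0.150, H_out = 6.539 kJ/mol
  T = 336.7 K: K = (2.489, 0.945, 0.198), RR gives ψ = 0.187, H_out = 8.396 kJ/mol
  T = 335.4 K: K = (2.455, 0.935, 0.195), RR gives ψ = 0.169, H_out = 7.512 kJ/mol
Linear interpolation between T = 335.4 (H_out = 7.512) and T = 336.7 (H_out = 8.396) on hF = 8.01 gives T ≈ 336.1 K, at which ψ = 0.18.

T = 336.1 K, V/F = 0.18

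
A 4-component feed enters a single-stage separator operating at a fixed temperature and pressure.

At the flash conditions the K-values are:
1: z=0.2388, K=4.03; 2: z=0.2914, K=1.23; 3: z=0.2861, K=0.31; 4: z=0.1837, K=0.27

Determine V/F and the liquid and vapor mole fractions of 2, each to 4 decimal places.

Rachford–Rice: g(V/F) = Σ zᵢ(Kᵢ−1)/(1+V/F(Kᵢ−1)) = 0.
Feasibility: ΣzᵢKᵢ = 1.4591, Σzᵢ/Kᵢ = 1.8994 — both > 1, two phases present.
Newton iteration, V/F⁰ = 0.52:
  V/F = 0.5200: g = -0.18323, g' = -0.9284 → V/F = 0.3226
  V/F = 0.3226: g = -0.00109, g' = -0.9668 → V/F = 0.3215
Converged at V/F = 0.3215.
Compositions from xᵢ = zᵢ/(1+V/F(Kᵢ−1)), yᵢ = Kᵢxᵢ:
  1: x = 0.1210, y = 0.4875
  2: x = 0.2713, y = 0.3337
  3: x = 0.3677, y = 0.1140
  4: x = 0.2400, y = 0.0648

V/F = 0.3215, x_2 = 0.2713, y_2 = 0.3337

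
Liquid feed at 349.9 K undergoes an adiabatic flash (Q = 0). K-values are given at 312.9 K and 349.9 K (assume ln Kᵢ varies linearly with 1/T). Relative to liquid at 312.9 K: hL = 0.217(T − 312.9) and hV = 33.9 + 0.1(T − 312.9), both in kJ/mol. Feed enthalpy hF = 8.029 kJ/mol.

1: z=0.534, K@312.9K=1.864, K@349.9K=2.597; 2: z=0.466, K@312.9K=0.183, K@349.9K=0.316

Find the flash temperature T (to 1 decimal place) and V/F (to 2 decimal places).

T = 319.5 K, V/F = 0.20

Adiabatic flash: solve Rachford–Rice at each trial T, then check hF = ψ·hV(T) + (1−ψ)·hL(T).
  T = 312.9 K: K = (1.864, 0.183), RR gives ψ = 0.114, H_out = 3.873 kJ/mol
  T = 349.9 K: K = (2.597, 0.316), RR gives ψ = 0.489, H_out = 22.486 kJ/mol
  T = 331.4 K: K = (2.221, 0.244), RR gives ψ = 0.325, H_out = 14.320 kJ/mol
  T = 322.1 K: K = (2.039, 0.212), RR gives ψ = 0.229, H_out = 9.516 kJ/mol
  T = 317.5 K: K = (1.951, 0.197), RR gives ψ = 0.175, H_out = 6.836 kJ/mol
  T = 319.8 K: K = (1.994, 0.205), RR gives ψ = 0.203, H_out = 8.207 kJ/mol
Linear interpolation between T = 317.5 (H_out = 6.836) and T = 319.8 (H_out = 8.207) on hF = 8.029 gives T ≈ 319.5 K, at which ψ = 0.20.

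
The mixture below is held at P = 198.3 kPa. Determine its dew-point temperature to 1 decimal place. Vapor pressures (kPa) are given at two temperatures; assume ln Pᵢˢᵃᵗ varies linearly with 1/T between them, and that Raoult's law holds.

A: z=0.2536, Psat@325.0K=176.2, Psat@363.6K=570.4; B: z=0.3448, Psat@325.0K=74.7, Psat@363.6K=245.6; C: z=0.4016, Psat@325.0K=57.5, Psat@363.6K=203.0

Dew-point temperature: Σzᵢ·P/Pᵢˢᵃᵗ(T) = 1. Interpolate ln Pᵢˢᵃᵗ = aᵢ + bᵢ/T.
  T = 325.0 K: ΣzᵢP/Pᵢˢᵃᵗ = 2.5857
  T = 363.6 K: ΣzᵢP/Pᵢˢᵃᵗ = 0.7589
  T = 344.3 K: ΣzᵢP/Pᵢˢᵃᵗ = 1.3532
  T = 354.0 K: ΣzᵢP/Pᵢˢᵃᵗ = 1.0039
  T = 358.8 K: ΣzᵢP/Pᵢˢᵃᵗ = 0.8712
  T = 356.4 K: ΣzᵢP/Pᵢˢᵃᵗ = 0.9347
Interpolating between 354.0 K and 356.4 K gives T ≈ 354.1 K.

T = 354.1 K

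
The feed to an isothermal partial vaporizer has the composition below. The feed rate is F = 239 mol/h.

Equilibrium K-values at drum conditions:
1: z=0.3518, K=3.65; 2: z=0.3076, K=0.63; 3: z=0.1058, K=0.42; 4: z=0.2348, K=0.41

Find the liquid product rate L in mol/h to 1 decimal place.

L = 126.3 mol/h

Let β = V/F and solve Σ zᵢ(Kᵢ−1)/(1+β(Kᵢ−1)) = 0.
Feasibility: ΣzᵢKᵢ = 1.6186, Σzᵢ/Kᵢ = 1.4092 — both > 1, two phases present.
Newton–Raphson from β = 0.5:
  β = 0.5000: g = -0.02160, g' = -0.7555 → β = 0.4714
  β = 0.4714: g = 0.00026, g' = -0.7744 → β = 0.4717
Converged at β = 0.4717.
Then V = β·F = 0.4717·239 = 112.7 mol/h and L = F − V = 126.3 mol/h.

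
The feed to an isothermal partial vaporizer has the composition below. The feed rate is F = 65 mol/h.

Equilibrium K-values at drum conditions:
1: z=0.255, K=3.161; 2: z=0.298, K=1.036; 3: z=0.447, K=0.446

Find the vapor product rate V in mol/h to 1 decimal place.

V = 24.6 mol/h

Material balance + equilibrium reduce to Σ zᵢ(Kᵢ−1)/(1+β(Kᵢ−1)) = 0.
Check two-phase: ΣzᵢKᵢ = 1.314 > 1 and Σzᵢ/Kᵢ = 1.371 > 1, so g(0) = 0.314 > 0 and g(1) = -0.371 < 0.
Iterate (Newton) starting at β = 0.5:
  β = 0.500: g = -0.0671, g' = -0.538 → β = 0.375
  β = 0.375: g = 0.0023, g' = -0.582 → β = 0.379
Converged at β = 0.379.
Then V = β·F = 0.3791·65 = 24.6 mol/h and L = F − V = 40.4 mol/h.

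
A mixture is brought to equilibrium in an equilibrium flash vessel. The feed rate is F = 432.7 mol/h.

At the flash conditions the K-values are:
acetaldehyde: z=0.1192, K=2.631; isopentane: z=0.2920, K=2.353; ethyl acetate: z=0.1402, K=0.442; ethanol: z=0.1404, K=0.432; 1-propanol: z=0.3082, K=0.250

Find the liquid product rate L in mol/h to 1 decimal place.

Let β = V/F and solve Σ zᵢ(Kᵢ−1)/(1+β(Kᵢ−1)) = 0.
Check two-phase: ΣzᵢKᵢ = 1.2004 > 1 and Σzᵢ/Kᵢ = 2.0444 > 1, so g(0) = 0.2004 > 0 and g(1) = -1.0444 < 0.
Newton iteration, β⁰ = 0.37:
  β = 0.3700: g = -0.13496, g' = -0.8347 → β = 0.2083
  β = 0.2083: g = 0.00039, g' = -0.8596 → β = 0.2088
Converged at β = 0.2088.
Then V = β·F = 0.2088·432.7 = 90.3 mol/h and L = F − V = 342.4 mol/h.

L = 342.4 mol/h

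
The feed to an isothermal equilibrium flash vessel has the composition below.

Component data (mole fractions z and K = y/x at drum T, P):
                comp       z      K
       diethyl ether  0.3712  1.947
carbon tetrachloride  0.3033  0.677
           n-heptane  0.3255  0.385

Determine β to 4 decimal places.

Material balance + equilibrium reduce to Σ zᵢ(Kᵢ−1)/(1+β(Kᵢ−1)) = 0.
Check two-phase: ΣzᵢKᵢ = 1.0534 > 1 and Σzᵢ/Kᵢ = 1.4841 > 1, so g(0) = 0.0534 > 0 and g(1) = -0.4841 < 0.
Newton iteration, β⁰ = 0.5:
  β = 0.5000: g = -0.16734, g' = -0.4551 → β = 0.1323
  β = 0.1323: g = -0.00785, g' = -0.4433 → β = 0.1146
Converged at β = 0.1146.

β = 0.1146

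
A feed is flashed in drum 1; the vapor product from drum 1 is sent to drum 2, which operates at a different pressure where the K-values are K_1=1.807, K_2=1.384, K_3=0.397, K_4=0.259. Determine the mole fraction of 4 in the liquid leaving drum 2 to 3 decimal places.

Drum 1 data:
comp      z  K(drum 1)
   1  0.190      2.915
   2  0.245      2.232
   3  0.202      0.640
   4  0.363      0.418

Drum 1:
Let ψ₁ = V/F and solve Σ zᵢ(Kᵢ−1)/(1+ψ₁(Kᵢ−1)) = 0.
Check two-phase: ΣzᵢKᵢ = 1.382 > 1 and Σzᵢ/Kᵢ = 1.359 > 1, so g(0) = 0.382 > 0 and g(1) = -0.359 < 0.
Newton iteration, ψ₁⁰ = 0.51:
  ψ₁ = 0.510: g = -0.0201, g' = -0.607 → ψ₁ = 0.477
Converged at ψ₁ = 0.477.
Drum-1 compositions:
  1: x = 0.099, y = 0.289
  2: x = 0.154, y = 0.344
  3: x = 0.244, y = 0.156
  4: x = 0.503, y = 0.210
Drum-2 feed = drum-1 vapor: z₂ = (0.2894, 0.3444, 0.1561, 0.2101).
Drum 2:
Iterate (Newton) starting at ψ₂ = 0.5:
  ψ₂ = 0.500: g = -0.1046, g' = -0.539 → ψ₂ = 0.306
  ψ₂ = 0.306: g = -0.0110, g' = -0.440 → ψ₂ = 0.281
Converged at ψ₂ = 0.281.
  1: x = 0.236, y = 0.426
  2: x = 0.311, y = 0.430
  3: x = 0.188, y = 0.075
  4: x = 0.265, y = 0.069

x_4 (drum 2) = 0.265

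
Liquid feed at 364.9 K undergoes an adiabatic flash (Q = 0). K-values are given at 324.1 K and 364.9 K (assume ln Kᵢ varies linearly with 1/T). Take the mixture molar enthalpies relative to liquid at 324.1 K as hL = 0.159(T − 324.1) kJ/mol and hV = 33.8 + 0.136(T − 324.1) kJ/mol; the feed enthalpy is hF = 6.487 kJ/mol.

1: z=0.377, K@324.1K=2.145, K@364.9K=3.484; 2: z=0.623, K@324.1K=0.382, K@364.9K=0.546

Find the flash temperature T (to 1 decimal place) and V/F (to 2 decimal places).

Adiabatic flash: solve Rachford–Rice at each trial T, then check hF = ψ·hV(T) + (1−ψ)·hL(T).
  T = 324.1 K: K = (2.145, 0.382), RR gives ψ = 0.066, H_out = 2.228 kJ/mol
  T = 364.9 K: K = (3.484, 0.546), RR gives ψ = 0.580, H_out = 25.533 kJ/mol
  T = 344.5 K: K = (2.773, 0.462), RR gives ψ = 0.349, H_out = 14.870 kJ/mol
  T = 334.3 K: K = (2.449, 0.421), RR gives ψ = 0.221, H_out = 9.045 kJ/mol
  T = 329.2 K: K = (2.294, 0.401), RR gives ψ = 0.148, H_out = 5.808 kJ/mol
  T = 331.8 K: K = (2.372, 0.411), RR gives ψ = 0.186, H_out = 7.494 kJ/mol
  T = 330.5 K: K = (2.333, 0.406), RR gives ψ = 0.168, H_out = 6.661 kJ/mol
Linear interpolation between T = 329.2 (H_out = 5.808) and T = 330.5 (H_out = 6.661) on hF = 6.487 gives T ≈ 330.2 K, at which ψ = 0.16.

T = 330.2 K, V/F = 0.16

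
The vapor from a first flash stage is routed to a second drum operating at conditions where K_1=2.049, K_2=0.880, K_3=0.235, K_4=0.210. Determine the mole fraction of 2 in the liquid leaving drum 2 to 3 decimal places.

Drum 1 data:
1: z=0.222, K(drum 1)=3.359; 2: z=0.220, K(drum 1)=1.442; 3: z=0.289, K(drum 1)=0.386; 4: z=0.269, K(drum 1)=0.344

x_2 (drum 2) = 0.303

Drum 1:
Newton iteration, ψ₁⁰ = 0.65:
  ψ₁ = 0.650: g = -0.3207, g' = -0.872 → ψ₁ = 0.282
  ψ₁ = 0.282: g = -0.0304, g' = -0.813 → ψ₁ = 0.245
  ψ₁ = 0.245: g = 0.0006, g' = -0.847 → ψ₁ = 0.246
Converged at ψ₁ = 0.246.
Drum-1 compositions:
  1: x = 0.141, y = 0.472
  2: x = 0.198, y = 0.286
  3: x = 0.340, y = 0.131
  4: x = 0.321, y = 0.110
Drum-2 feed = drum-1 vapor: z₂ = (0.4722, 0.2862, 0.1314, 0.1103).
Drum 2:
Material balance + equilibrium reduce to Σ zᵢ(Kᵢ−1)/(1+ψ₂(Kᵢ−1)) = 0.
Check two-phase: ΣzᵢKᵢ = 1.273 > 1 and Σzᵢ/Kᵢ = 1.640 > 1, so g(0) = 0.273 > 0 and g(1) = -0.640 < 0.
Newton–Raphson from ψ₂ = 0.5:
  ψ₂ = 0.500: g = -0.0184, g' = -0.618 → ψ₂ = 0.470
Converged at ψ₂ = 0.470.
  1: x = 0.316, y = 0.648
  2: x = 0.303, y = 0.267
  3: x = 0.205, y = 0.048
  4: x = 0.175, y = 0.037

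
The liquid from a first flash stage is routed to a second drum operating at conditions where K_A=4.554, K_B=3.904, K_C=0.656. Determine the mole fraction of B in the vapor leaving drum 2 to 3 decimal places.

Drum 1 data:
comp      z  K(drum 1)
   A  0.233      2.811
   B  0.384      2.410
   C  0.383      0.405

Drum 1:
Rachford–Rice: g(ψ₁) = Σ zᵢ(Kᵢ−1)/(1+ψ₁(Kᵢ−1)) = 0.
g(0) = ΣzᵢKᵢ − 1 = 0.736 and g(1) = 1 − Σzᵢ/Kᵢ = -0.188, so a root lies in (0, 1).
Newton iteration, ψ₁⁰ = 0.41:
  ψ₁ = 0.410: g = 0.2838, g' = -0.795 → ψ₁ = 0.767
  ψ₁ = 0.767: g = 0.0177, g' = -0.769 → ψ₁ = 0.790
Converged at ψ₁ = 0.790.
Drum-1 compositions:
  A: x = 0.096, y = 0.270
  B: x = 0.182, y = 0.438
  C: x = 0.722, y = 0.293
Drum-2 feed = drum-1 liquid: z₂ = (0.0959, 0.1817, 0.7224).
Drum 2:
Material balance + equilibrium reduce to Σ zᵢ(Kᵢ−1)/(1+ψ₂(Kᵢ−1)) = 0.
Feasibility: ΣzᵢKᵢ = 1.620, Σzᵢ/Kᵢ = 1.169 — both > 1, two phases present.
Newton–Raphson from ψ₂ = 0.5:
  ψ₂ = 0.500: g = 0.0378, g' = -0.537 → ψ₂ = 0.570
  ψ₂ = 0.570: g = 0.0020, g' = -0.482 → ψ₂ = 0.575
Converged at ψ₂ = 0.575.
  A: x = 0.032, y = 0.144
  B: x = 0.068, y = 0.266
  C: x = 0.900, y = 0.591

y_B (drum 2) = 0.266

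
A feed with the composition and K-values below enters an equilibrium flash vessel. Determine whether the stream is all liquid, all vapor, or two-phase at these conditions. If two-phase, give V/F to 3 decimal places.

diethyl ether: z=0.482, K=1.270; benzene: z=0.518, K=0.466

all liquid

ΣzᵢKᵢ = 0.854; Σzᵢ/Kᵢ = 1.491.
Since ΣzᵢKᵢ < 1 the mixture is below its bubble point — single liquid phase.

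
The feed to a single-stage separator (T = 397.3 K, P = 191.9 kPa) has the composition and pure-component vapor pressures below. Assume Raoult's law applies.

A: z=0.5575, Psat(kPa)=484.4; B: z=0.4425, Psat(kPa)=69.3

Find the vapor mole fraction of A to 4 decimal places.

Raoult's law: Kᵢ = Pᵢˢᵃᵗ/P = Pᵢˢᵃᵗ/191.9.
  K_A = 484.4/191.9 = 2.524231, K_B = 69.3/191.9 = 0.361126
Rachford–Rice: g(ψ) = Σ zᵢ(Kᵢ−1)/(1+ψ(Kᵢ−1)) = 0.
g(0) = ΣzᵢKᵢ − 1 = 0.5671 and g(1) = 1 − Σzᵢ/Kᵢ = -0.4462, so a root lies in (0, 1).
Newton iteration, ψ⁰ = 0.5:
  ψ = 0.5000: g = 0.06684, g' = -0.8071 → ψ = 0.5828
  ψ = 0.5828: g = -0.00041, g' = -0.8217 → ψ = 0.5823
Converged at ψ = 0.5823.
Compositions from xᵢ = zᵢ/(1+ψ(Kᵢ−1)), yᵢ = Kᵢxᵢ:
  A: x = 0.2954, y = 0.7455
  B: x = 0.7046, y = 0.2545

y_A = 0.7455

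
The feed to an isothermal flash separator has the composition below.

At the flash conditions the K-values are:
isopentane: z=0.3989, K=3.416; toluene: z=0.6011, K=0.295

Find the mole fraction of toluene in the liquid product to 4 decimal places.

Binary case is linear: z₁(K₁−1)(1+β(K₂−1)) + z₂(K₂−1)(1+β(K₁−1)) = 0
⇒ β = [z₁(K₁−1)+z₂(K₂−1)] / [−(K₁−1)(K₂−1)] = 0.53997/1.70328 = 0.3170
Compositions from xᵢ = zᵢ/(1+β(Kᵢ−1)), yᵢ = Kᵢxᵢ:
  isopentane: x = 0.2259, y = 0.7716
  toluene: x = 0.7741, y = 0.2284

x_toluene = 0.7741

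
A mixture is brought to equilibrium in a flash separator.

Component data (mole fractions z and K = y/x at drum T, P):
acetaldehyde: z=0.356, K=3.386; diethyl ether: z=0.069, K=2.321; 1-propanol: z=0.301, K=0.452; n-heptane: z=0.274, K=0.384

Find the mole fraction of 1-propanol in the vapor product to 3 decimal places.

y_1-propanol = 0.183

Rachford–Rice: g(β) = Σ zᵢ(Kᵢ−1)/(1+β(Kᵢ−1)) = 0.
g(0) = ΣzᵢKᵢ − 1 = 0.607 and g(1) = 1 − Σzᵢ/Kᵢ = -0.514, so a root lies in (0, 1).
Newton iteration, β⁰ = 0.67:
  β = 0.670: g = -0.1728, g' = -0.861 → β = 0.469
  β = 0.469: g = -0.0025, g' = -0.866 → β = 0.466
Converged at β = 0.466.
Compositions from xᵢ = zᵢ/(1+β(Kᵢ−1)), yᵢ = Kᵢxᵢ:
  acetaldehyde: x = 0.168, y = 0.571
  diethyl ether: x = 0.043, y = 0.099
  1-propanol: x = 0.404, y = 0.183
  n-heptane: x = 0.384, y = 0.148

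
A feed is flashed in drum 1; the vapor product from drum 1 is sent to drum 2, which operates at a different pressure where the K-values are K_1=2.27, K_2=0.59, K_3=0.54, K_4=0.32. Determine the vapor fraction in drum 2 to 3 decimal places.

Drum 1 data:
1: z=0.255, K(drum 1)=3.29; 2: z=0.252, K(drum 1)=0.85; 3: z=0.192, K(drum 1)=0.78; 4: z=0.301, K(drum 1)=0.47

Drum 1:
Newton iteration, ψ₁⁰ = 0.5:
  ψ₁ = 0.500: g = -0.0331, g' = -0.466 → ψ₁ = 0.429
  ψ₁ = 0.429: g = 0.0011, g' = -0.500 → ψ₁ = 0.431
Converged at ψ₁ = 0.431.
Drum-1 compositions:
  1: x = 0.128, y = 0.422
  2: x = 0.269, y = 0.229
  3: x = 0.212, y = 0.165
  4: x = 0.390, y = 0.183
Drum-2 feed = drum-1 vapor: z₂ = (0.4222, 0.2290, 0.1655, 0.1834).
Drum 2:
Material balance + equilibrium reduce to Σ zᵢ(Kᵢ−1)/(1+ψ₂(Kᵢ−1)) = 0.
g(0) = ΣzᵢKᵢ − 1 = 0.241 and g(1) = 1 − Σzᵢ/Kᵢ = -0.454, so a root lies in (0, 1).
Newton–Raphson from ψ₂ = 0.69:
  ψ₂ = 0.690: g = -0.1916, g' = -0.644 → ψ₂ = 0.393
  ψ₂ = 0.393: g = -0.0172, g' = -0.568 → ψ₂ = 0.362
  ψ₂ = 0.362: g = 0.0001, g' = -0.572 → ψ₂ = 0.363
Converged at ψ₂ = 0.363.
  1: x = 0.289, y = 0.656
  2: x = 0.269, y = 0.159
  3: x = 0.199, y = 0.107
  4: x = 0.243, y = 0.078

V/F (drum 2) = 0.363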